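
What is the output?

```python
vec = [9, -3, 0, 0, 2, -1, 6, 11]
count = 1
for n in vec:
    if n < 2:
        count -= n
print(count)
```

5

n=9: not <2
n=-3: <2, count = 1-(-3) = 4
n=0: <2, count = 4-0 = 4
n=0: <2, count = 4-0 = 4
n=2: not <2
n=-1: <2, count = 4-(-1) = 5
n=6: not <2
n=11: not <2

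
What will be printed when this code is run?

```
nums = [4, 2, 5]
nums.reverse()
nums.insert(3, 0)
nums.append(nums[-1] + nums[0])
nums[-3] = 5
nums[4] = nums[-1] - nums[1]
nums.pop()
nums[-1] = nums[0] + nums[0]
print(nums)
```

reverse → [5, 2, 4]
insert 0 at 3 → [5, 2, 4, 0]
append nums[-1]+nums[0] = 0+5 = 5 → [5, 2, 4, 0, 5]
nums[-3] = 5 → [5, 2, 5, 0, 5]
nums[4] = nums[-1]-nums[1] = 5-2 = 3 → [5, 2, 5, 0, 3]
pop() removes 3 → [5, 2, 5, 0]
nums[-1] = nums[0]+nums[0] = 5+5 = 10 → [5, 2, 5, 10]

[5, 2, 5, 10]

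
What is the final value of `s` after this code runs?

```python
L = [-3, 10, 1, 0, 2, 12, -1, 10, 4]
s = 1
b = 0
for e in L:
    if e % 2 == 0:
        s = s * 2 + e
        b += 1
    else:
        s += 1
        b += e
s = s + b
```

e=-3: not even, s = 1+1 = 2; b=-3
e=10: even, s = 2*2+10 = 14; b=-2
e=1: not even, s = 14+1 = 15; b=-1
e=0: even, s = 15*2+0 = 30; b=0
e=2: even, s = 30*2+2 = 62; b=1
e=12: even, s = 62*2+12 = 136; b=2
e=-1: not even, s = 136+1 = 137; b=1
e=10: even, s = 137*2+10 = 284; b=2
e=4: even, s = 284*2+4 = 572; b=3
s+b = 572+3 = 575

575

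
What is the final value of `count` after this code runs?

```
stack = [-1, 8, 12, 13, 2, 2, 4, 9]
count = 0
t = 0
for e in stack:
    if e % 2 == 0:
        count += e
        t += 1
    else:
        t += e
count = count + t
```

e=-1: not even; t=-1
e=8: even, count = 0+8 = 8; t=0
e=12: even, count = 8+12 = 20; t=1
e=13: not even; t=14
e=2: even, count = 20+2 = 22; t=15
e=2: even, count = 22+2 = 24; t=16
e=4: even, count = 24+4 = 28; t=17
e=9: not even; t=26
count+t = 28+26 = 54

54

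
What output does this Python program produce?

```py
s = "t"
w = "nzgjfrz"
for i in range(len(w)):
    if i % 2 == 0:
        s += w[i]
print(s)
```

i=0: add 'n' → 'tn'
i=1: skip
i=2: add 'g' → 'tng'
i=3: skip
i=4: add 'f' → 'tngf'
i=5: skip
i=6: add 'z' → 'tngfz'

tngfz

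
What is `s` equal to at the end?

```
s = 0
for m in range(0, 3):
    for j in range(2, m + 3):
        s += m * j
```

m=0,j=2: s = 0+0 = 0
m=1,j=2: s = 0+2 = 2
m=1,j=3: s = 2+3 = 5
m=2,j=2: s = 5+4 = 9
m=2,j=3: s = 9+6 = 15
m=2,j=4: s = 15+8 = 23

23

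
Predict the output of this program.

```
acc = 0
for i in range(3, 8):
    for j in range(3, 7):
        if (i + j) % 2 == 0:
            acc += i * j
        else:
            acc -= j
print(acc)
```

174

i=3,j=3: even sum, acc = 0+9 = 9
i=3,j=4: odd sum, acc = 9-4 = 5
i=3,j=5: even sum, acc = 5+15 = 20
i=3,j=6: odd sum, acc = 20-6 = 14
i=4,j=3: odd sum, acc = 14-3 = 11
i=4,j=4: even sum, acc = 11+16 = 27
i=4,j=5: odd sum, acc = 27-5 = 22
i=4,j=6: even sum, acc = 22+24 = 46
i=5,j=3: even sum, acc = 46+15 = 61
i=5,j=4: odd sum, acc = 61-4 = 57
i=5,j=5: even sum, acc = 57+25 = 82
i=5,j=6: odd sum, acc = 82-6 = 76
i=6,j=3: odd sum, acc = 76-3 = 73
i=6,j=4: even sum, acc = 73+24 = 97
i=6,j=5: odd sum, acc = 97-5 = 92
i=6,j=6: even sum, acc = 92+36 = 128
i=7,j=3: even sum, acc = 128+21 = 149
i=7,j=4: odd sum, acc = 149-4 = 145
i=7,j=5: even sum, acc = 145+35 = 180
i=7,j=6: odd sum, acc = 180-6 = 174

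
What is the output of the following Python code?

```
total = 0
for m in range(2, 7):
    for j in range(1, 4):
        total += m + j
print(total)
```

90

m=2,j=1: total = 0+3 = 3
m=2,j=2: total = 3+4 = 7
m=2,j=3: total = 7+5 = 12
m=3,j=1: total = 12+4 = 16
m=3,j=2: total = 16+5 = 21
m=3,j=3: total = 21+6 = 27
m=4,j=1: total = 27+5 = 32
m=4,j=2: total = 32+6 = 38
m=4,j=3: total = 38+7 = 45
m=5,j=1: total = 45+6 = 51
m=5,j=2: total = 51+7 = 58
m=5,j=3: total = 58+8 = 66
m=6,j=1: total = 66+7 = 73
m=6,j=2: total = 73+8 = 81
m=6,j=3: total = 81+9 = 90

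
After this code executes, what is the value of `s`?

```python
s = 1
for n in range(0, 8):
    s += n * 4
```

n=0: s = 1+0*4 = 1
n=1: s = 1+1*4 = 5
n=2: s = 5+2*4 = 13
n=3: s = 13+3*4 = 25
n=4: s = 25+4*4 = 41
n=5: s = 41+5*4 = 61
n=6: s = 61+6*4 = 85
n=7: s = 85+7*4 = 113

113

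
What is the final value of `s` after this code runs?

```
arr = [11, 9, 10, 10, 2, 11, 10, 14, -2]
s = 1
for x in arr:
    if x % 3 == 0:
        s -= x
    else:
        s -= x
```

-74

x=11: not %3==0, s = 1-11 = -10
x=9: %3==0, s = (-10)-9 = -19
x=10: not %3==0, s = (-19)-10 = -29
x=10: not %3==0, s = (-29)-10 = -39
x=2: not %3==0, s = (-39)-2 = -41
x=11: not %3==0, s = (-41)-11 = -52
x=10: not %3==0, s = (-52)-10 = -62
x=14: not %3==0, s = (-62)-14 = -76
x=-2: not %3==0, s = (-76)-(-2) = -74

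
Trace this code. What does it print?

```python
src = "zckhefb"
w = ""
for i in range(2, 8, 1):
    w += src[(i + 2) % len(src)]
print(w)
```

efbzck

i=2: add src[4]='e' → 'e'
i=3: add src[5]='f' → 'ef'
i=4: add src[6]='b' → 'efb'
i=5: add src[0]='z' → 'efbz'
i=6: add src[1]='c' → 'efbzc'
i=7: add src[2]='k' → 'efbzck'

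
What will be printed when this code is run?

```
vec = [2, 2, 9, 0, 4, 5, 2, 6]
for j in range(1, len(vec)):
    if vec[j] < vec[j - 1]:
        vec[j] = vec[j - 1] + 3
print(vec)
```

j=1: 2>=2, unchanged → [2, 2, 9, 0, 4, 5, 2, 6]
j=2: 9>=2, unchanged → [2, 2, 9, 0, 4, 5, 2, 6]
j=3: 0<9, vec[3] = 9+3 = 12 → [2, 2, 9, 12, 4, 5, 2, 6]
j=4: 4<12, vec[4] = 12+3 = 15 → [2, 2, 9, 12, 15, 5, 2, 6]
j=5: 5<15, vec[5] = 15+3 = 18 → [2, 2, 9, 12, 15, 18, 2, 6]
j=6: 2<18, vec[6] = 18+3 = 21 → [2, 2, 9, 12, 15, 18, 21, 6]
j=7: 6<21, vec[7] = 21+3 = 24 → [2, 2, 9, 12, 15, 18, 21, 24]

[2, 2, 9, 12, 15, 18, 21, 24]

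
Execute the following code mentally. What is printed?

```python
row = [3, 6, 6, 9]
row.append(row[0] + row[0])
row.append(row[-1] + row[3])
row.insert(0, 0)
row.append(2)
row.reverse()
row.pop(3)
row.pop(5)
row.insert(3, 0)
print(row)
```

[2, 15, 6, 0, 6, 6, 0]

append row[0]+row[0] = 3+3 = 6 → [3, 6, 6, 9, 6]
append row[-1]+row[3] = 6+9 = 15 → [3, 6, 6, 9, 6, 15]
insert 0 at 0 → [0, 3, 6, 6, 9, 6, 15]
append 2 → [0, 3, 6, 6, 9, 6, 15, 2]
reverse → [2, 15, 6, 9, 6, 6, 3, 0]
pop(3) removes 9 → [2, 15, 6, 6, 6, 3, 0]
pop(5) removes 3 → [2, 15, 6, 6, 6, 0]
insert 0 at 3 → [2, 15, 6, 0, 6, 6, 0]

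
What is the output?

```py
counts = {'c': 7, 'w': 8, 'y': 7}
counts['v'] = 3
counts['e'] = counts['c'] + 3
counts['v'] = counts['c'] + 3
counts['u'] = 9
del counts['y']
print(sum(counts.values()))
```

44

counts['v'] = 3 → {'c': 7, 'w': 8, 'y': 7, 'v': 3}
counts['e'] = counts['c']+3 = 10 → {'c': 7, 'w': 8, 'y': 7, 'v': 3, 'e': 10}
counts['v'] = counts['c']+3 = 10 → {'c': 7, 'w': 8, 'y': 7, 'v': 10, 'e': 10}
counts['u'] = 9 → {'c': 7, 'w': 8, 'y': 7, 'v': 10, 'e': 10, 'u': 9}
del 'y' → {'c': 7, 'w': 8, 'v': 10, 'e': 10, 'u': 9}
sum of values = 44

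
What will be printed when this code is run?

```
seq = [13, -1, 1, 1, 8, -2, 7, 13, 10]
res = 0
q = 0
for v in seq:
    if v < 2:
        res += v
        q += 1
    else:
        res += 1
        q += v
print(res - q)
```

v=13: not <2, res = 0+1 = 1; q=13
v=-1: <2, res = 1+(-1) = 0; q=14
v=1: <2, res = 0+1 = 1; q=15
v=1: <2, res = 1+1 = 2; q=16
v=8: not <2, res = 2+1 = 3; q=24
v=-2: <2, res = 3+(-2) = 1; q=25
v=7: not <2, res = 1+1 = 2; q=32
v=13: not <2, res = 2+1 = 3; q=45
v=10: not <2, res = 3+1 = 4; q=55
res-q = 4-55 = -51

-51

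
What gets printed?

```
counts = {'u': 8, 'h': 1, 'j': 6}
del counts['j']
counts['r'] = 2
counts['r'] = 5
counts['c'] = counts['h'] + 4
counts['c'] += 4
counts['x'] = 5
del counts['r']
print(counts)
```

{'u': 8, 'h': 1, 'c': 9, 'x': 5}

del 'j' → {'u': 8, 'h': 1}
counts['r'] = 2 → {'u': 8, 'h': 1, 'r': 2}
counts['r'] = 5 → {'u': 8, 'h': 1, 'r': 5}
counts['c'] = counts['h']+4 = 5 → {'u': 8, 'h': 1, 'r': 5, 'c': 5}
counts['c'] = 5+4 = 9 → {'u': 8, 'h': 1, 'r': 5, 'c': 9}
counts['x'] = 5 → {'u': 8, 'h': 1, 'r': 5, 'c': 9, 'x': 5}
del 'r' → {'u': 8, 'h': 1, 'c': 9, 'x': 5}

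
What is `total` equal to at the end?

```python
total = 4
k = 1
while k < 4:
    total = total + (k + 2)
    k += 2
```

12

k=1: total = 4+3 = 7
k=3: total = 7+5 = 12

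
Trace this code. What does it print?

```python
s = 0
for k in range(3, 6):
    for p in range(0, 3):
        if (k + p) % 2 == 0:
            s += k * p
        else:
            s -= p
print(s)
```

k=3,p=0: odd sum, s = 0-0 = 0
k=3,p=1: even sum, s = 0+3 = 3
k=3,p=2: odd sum, s = 3-2 = 1
k=4,p=0: even sum, s = 1+0 = 1
k=4,p=1: odd sum, s = 1-1 = 0
k=4,p=2: even sum, s = 0+8 = 8
k=5,p=0: odd sum, s = 8-0 = 8
k=5,p=1: even sum, s = 8+5 = 13
k=5,p=2: odd sum, s = 13-2 = 11

11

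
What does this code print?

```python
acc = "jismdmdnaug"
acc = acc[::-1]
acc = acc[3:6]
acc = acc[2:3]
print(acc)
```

m

reverse → 'guandmdmsij'
slice [3:6] → 'ndm'
slice [2:3] → 'm'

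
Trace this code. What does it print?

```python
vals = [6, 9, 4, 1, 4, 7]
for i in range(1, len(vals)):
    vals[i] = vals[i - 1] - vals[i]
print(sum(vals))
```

-43

i=1: vals[1] = 6-9 = -3 → [6, -3, 4, 1, 4, 7]
i=2: vals[2] = (-3)-4 = -7 → [6, -3, -7, 1, 4, 7]
i=3: vals[3] = (-7)-1 = -8 → [6, -3, -7, -8, 4, 7]
i=4: vals[4] = (-8)-4 = -12 → [6, -3, -7, -8, -12, 7]
i=5: vals[5] = (-12)-7 = -19 → [6, -3, -7, -8, -12, -19]
sum = -43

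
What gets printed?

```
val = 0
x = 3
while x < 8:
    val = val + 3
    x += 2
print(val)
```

9

x=3: val = 0+3 = 3
x=5: val = 3+3 = 6
x=7: val = 6+3 = 9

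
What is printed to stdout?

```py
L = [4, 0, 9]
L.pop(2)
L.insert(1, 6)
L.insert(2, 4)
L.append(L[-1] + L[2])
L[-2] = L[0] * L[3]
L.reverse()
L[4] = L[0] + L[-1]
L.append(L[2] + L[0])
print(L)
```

pop(2) removes 9 → [4, 0]
insert 6 at 1 → [4, 6, 0]
insert 4 at 2 → [4, 6, 4, 0]
append L[-1]+L[2] = 0+4 = 4 → [4, 6, 4, 0, 4]
L[-2] = L[0]*L[3] = 4*0 = 0 → [4, 6, 4, 0, 4]
reverse → [4, 0, 4, 6, 4]
L[4] = L[0]+L[-1] = 4+4 = 8 → [4, 0, 4, 6, 8]
append L[2]+L[0] = 4+4 = 8 → [4, 0, 4, 6, 8, 8]

[4, 0, 4, 6, 8, 8]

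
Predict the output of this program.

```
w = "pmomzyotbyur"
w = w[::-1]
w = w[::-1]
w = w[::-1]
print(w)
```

ruybtoyzmomp

reverse → 'ruybtoyzmomp'
reverse → 'pmomzyotbyur'
reverse → 'ruybtoyzmomp'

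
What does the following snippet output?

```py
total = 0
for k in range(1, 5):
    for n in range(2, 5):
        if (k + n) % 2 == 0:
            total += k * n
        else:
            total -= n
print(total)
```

k=1,n=2: odd sum, total = 0-2 = -2
k=1,n=3: even sum, total = (-2)+3 = 1
k=1,n=4: odd sum, total = 1-4 = -3
k=2,n=2: even sum, total = (-3)+4 = 1
k=2,n=3: odd sum, total = 1-3 = -2
k=2,n=4: even sum, total = (-2)+8 = 6
k=3,n=2: odd sum, total = 6-2 = 4
k=3,n=3: even sum, total = 4+9 = 13
k=3,n=4: odd sum, total = 13-4 = 9
k=4,n=2: even sum, total = 9+8 = 17
k=4,n=3: odd sum, total = 17-3 = 14
k=4,n=4: even sum, total = 14+16 = 30

30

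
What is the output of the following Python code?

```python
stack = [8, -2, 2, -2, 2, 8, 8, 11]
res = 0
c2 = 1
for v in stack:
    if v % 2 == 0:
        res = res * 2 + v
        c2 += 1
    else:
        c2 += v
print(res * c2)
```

v=8: even, res = 0*2+8 = 8; c2=2
v=-2: even, res = 8*2+(-2) = 14; c2=3
v=2: even, res = 14*2+2 = 30; c2=4
v=-2: even, res = 30*2+(-2) = 58; c2=5
v=2: even, res = 58*2+2 = 118; c2=6
v=8: even, res = 118*2+8 = 244; c2=7
v=8: even, res = 244*2+8 = 496; c2=8
v=11: not even; c2=19
res*c2 = 496*19 = 9424

9424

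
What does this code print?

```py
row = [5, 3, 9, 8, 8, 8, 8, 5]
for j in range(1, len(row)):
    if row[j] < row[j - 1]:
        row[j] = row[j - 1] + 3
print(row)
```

[5, 8, 9, 12, 15, 18, 21, 24]

j=1: 3<5, row[1] = 5+3 = 8 → [5, 8, 9, 8, 8, 8, 8, 5]
j=2: 9>=8, unchanged → [5, 8, 9, 8, 8, 8, 8, 5]
j=3: 8<9, row[3] = 9+3 = 12 → [5, 8, 9, 12, 8, 8, 8, 5]
j=4: 8<12, row[4] = 12+3 = 15 → [5, 8, 9, 12, 15, 8, 8, 5]
j=5: 8<15, row[5] = 15+3 = 18 → [5, 8, 9, 12, 15, 18, 8, 5]
j=6: 8<18, row[6] = 18+3 = 21 → [5, 8, 9, 12, 15, 18, 21, 5]
j=7: 5<21, row[7] = 21+3 = 24 → [5, 8, 9, 12, 15, 18, 21, 24]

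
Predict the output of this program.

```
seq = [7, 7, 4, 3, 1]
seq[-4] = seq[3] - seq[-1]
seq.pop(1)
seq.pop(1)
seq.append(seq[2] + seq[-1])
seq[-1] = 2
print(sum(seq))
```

13

seq[-4] = seq[3]-seq[-1] = 3-1 = 2 → [7, 2, 4, 3, 1]
pop(1) removes 2 → [7, 4, 3, 1]
pop(1) removes 4 → [7, 3, 1]
append seq[2]+seq[-1] = 1+1 = 2 → [7, 3, 1, 2]
seq[-1] = 2 → [7, 3, 1, 2]
sum = 13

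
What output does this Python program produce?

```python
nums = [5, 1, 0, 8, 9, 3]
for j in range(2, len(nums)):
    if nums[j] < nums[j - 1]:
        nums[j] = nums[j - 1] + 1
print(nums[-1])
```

j=2: 0<1, nums[2] = 1+1 = 2 → [5, 1, 2, 8, 9, 3]
j=3: 8>=2, unchanged → [5, 1, 2, 8, 9, 3]
j=4: 9>=8, unchanged → [5, 1, 2, 8, 9, 3]
j=5: 3<9, nums[5] = 9+1 = 10 → [5, 1, 2, 8, 9, 10]

10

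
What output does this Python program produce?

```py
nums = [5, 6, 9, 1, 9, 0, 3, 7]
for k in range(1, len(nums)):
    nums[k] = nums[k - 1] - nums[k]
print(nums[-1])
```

k=1: nums[1] = 5-6 = -1 → [5, -1, 9, 1, 9, 0, 3, 7]
k=2: nums[2] = (-1)-9 = -10 → [5, -1, -10, 1, 9, 0, 3, 7]
k=3: nums[3] = (-10)-1 = -11 → [5, -1, -10, -11, 9, 0, 3, 7]
k=4: nums[4] = (-11)-9 = -20 → [5, -1, -10, -11, -20, 0, 3, 7]
k=5: nums[5] = (-20)-0 = -20 → [5, -1, -10, -11, -20, -20, 3, 7]
k=6: nums[6] = (-20)-3 = -23 → [5, -1, -10, -11, -20, -20, -23, 7]
k=7: nums[7] = (-23)-7 = -30 → [5, -1, -10, -11, -20, -20, -23, -30]

-30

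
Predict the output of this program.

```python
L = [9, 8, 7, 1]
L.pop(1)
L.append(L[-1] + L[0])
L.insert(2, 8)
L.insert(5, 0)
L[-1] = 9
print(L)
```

pop(1) removes 8 → [9, 7, 1]
append L[-1]+L[0] = 1+9 = 10 → [9, 7, 1, 10]
insert 8 at 2 → [9, 7, 8, 1, 10]
insert 0 at 5 → [9, 7, 8, 1, 10, 0]
L[-1] = 9 → [9, 7, 8, 1, 10, 9]

[9, 7, 8, 1, 10, 9]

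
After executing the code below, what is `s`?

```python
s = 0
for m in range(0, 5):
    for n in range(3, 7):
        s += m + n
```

m=0,n=3: s = 0+3 = 3
m=0,n=4: s = 3+4 = 7
m=0,n=5: s = 7+5 = 12
m=0,n=6: s = 12+6 = 18
m=1,n=3: s = 18+4 = 22
m=1,n=4: s = 22+5 = 27
m=1,n=5: s = 27+6 = 33
m=1,n=6: s = 33+7 = 40
m=2,n=3: s = 40+5 = 45
m=2,n=4: s = 45+6 = 51
m=2,n=5: s = 51+7 = 58
m=2,n=6: s = 58+8 = 66
m=3,n=3: s = 66+6 = 72
m=3,n=4: s = 72+7 = 79
m=3,n=5: s = 79+8 = 87
m=3,n=6: s = 87+9 = 96
m=4,n=3: s = 96+7 = 103
m=4,n=4: s = 103+8 = 111
m=4,n=5: s = 111+9 = 120
m=4,n=6: s = 120+10 = 130

130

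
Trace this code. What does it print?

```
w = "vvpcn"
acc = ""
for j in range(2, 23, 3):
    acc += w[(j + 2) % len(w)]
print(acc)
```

npvcvnp

j=2: add w[4]='n' → 'n'
j=5: add w[2]='p' → 'np'
j=8: add w[0]='v' → 'npv'
j=11: add w[3]='c' → 'npvc'
j=14: add w[1]='v' → 'npvcv'
j=17: add w[4]='n' → 'npvcvn'
j=20: add w[2]='p' → 'npvcvnp'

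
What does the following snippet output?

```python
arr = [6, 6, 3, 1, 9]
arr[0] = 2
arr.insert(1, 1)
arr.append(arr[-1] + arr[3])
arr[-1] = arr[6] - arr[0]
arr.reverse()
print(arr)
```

[10, 9, 1, 3, 6, 1, 2]

arr[0] = 2 → [2, 6, 3, 1, 9]
insert 1 at 1 → [2, 1, 6, 3, 1, 9]
append arr[-1]+arr[3] = 9+3 = 12 → [2, 1, 6, 3, 1, 9, 12]
arr[-1] = arr[6]-arr[0] = 12-2 = 10 → [2, 1, 6, 3, 1, 9, 10]
reverse → [10, 9, 1, 3, 6, 1, 2]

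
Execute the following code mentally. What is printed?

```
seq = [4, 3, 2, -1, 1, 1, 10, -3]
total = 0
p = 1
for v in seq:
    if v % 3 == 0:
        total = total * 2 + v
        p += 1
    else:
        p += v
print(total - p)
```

v=4: not %3==0; p=5
v=3: %3==0, total = 0*2+3 = 3; p=6
v=2: not %3==0; p=8
v=-1: not %3==0; p=7
v=1: not %3==0; p=8
v=1: not %3==0; p=9
v=10: not %3==0; p=19
v=-3: %3==0, total = 3*2+(-3) = 3; p=20
total-p = 3-20 = -17

-17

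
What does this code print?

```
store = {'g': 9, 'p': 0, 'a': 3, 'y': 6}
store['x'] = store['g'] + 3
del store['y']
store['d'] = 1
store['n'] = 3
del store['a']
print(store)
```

store['x'] = store['g']+3 = 12 → {'g': 9, 'p': 0, 'a': 3, 'y': 6, 'x': 12}
del 'y' → {'g': 9, 'p': 0, 'a': 3, 'x': 12}
store['d'] = 1 → {'g': 9, 'p': 0, 'a': 3, 'x': 12, 'd': 1}
store['n'] = 3 → {'g': 9, 'p': 0, 'a': 3, 'x': 12, 'd': 1, 'n': 3}
del 'a' → {'g': 9, 'p': 0, 'x': 12, 'd': 1, 'n': 3}

{'g': 9, 'p': 0, 'x': 12, 'd': 1, 'n': 3}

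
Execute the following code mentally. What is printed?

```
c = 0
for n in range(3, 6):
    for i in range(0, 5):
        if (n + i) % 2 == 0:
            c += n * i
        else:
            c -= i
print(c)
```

40

n=3,i=0: odd sum, c = 0-0 = 0
n=3,i=1: even sum, c = 0+3 = 3
n=3,i=2: odd sum, c = 3-2 = 1
n=3,i=3: even sum, c = 1+9 = 10
n=3,i=4: odd sum, c = 10-4 = 6
n=4,i=0: even sum, c = 6+0 = 6
n=4,i=1: odd sum, c = 6-1 = 5
n=4,i=2: even sum, c = 5+8 = 13
n=4,i=3: odd sum, c = 13-3 = 10
n=4,i=4: even sum, c = 10+16 = 26
n=5,i=0: odd sum, c = 26-0 = 26
n=5,i=1: even sum, c = 26+5 = 31
n=5,i=2: odd sum, c = 31-2 = 29
n=5,i=3: even sum, c = 29+15 = 44
n=5,i=4: odd sum, c = 44-4 = 40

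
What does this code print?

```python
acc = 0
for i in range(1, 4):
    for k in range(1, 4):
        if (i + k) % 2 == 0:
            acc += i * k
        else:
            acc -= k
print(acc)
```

i=1,k=1: even sum, acc = 0+1 = 1
i=1,k=2: odd sum, acc = 1-2 = -1
i=1,k=3: even sum, acc = (-1)+3 = 2
i=2,k=1: odd sum, acc = 2-1 = 1
i=2,k=2: even sum, acc = 1+4 = 5
i=2,k=3: odd sum, acc = 5-3 = 2
i=3,k=1: even sum, acc = 2+3 = 5
i=3,k=2: odd sum, acc = 5-2 = 3
i=3,k=3: even sum, acc = 3+9 = 12

12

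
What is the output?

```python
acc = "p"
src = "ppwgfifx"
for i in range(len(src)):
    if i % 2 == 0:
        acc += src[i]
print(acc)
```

i=0: add 'p' → 'pp'
i=1: skip
i=2: add 'w' → 'ppw'
i=3: skip
i=4: add 'f' → 'ppwf'
i=5: skip
i=6: add 'f' → 'ppwff'
i=7: skip

ppwff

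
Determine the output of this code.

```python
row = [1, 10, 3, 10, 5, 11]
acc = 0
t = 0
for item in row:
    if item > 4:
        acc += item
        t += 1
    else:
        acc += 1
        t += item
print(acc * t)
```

304

item=1: not >4, acc = 0+1 = 1; t=1
item=10: >4, acc = 1+10 = 11; t=2
item=3: not >4, acc = 11+1 = 12; t=5
item=10: >4, acc = 12+10 = 22; t=6
item=5: >4, acc = 22+5 = 27; t=7
item=11: >4, acc = 27+11 = 38; t=8
acc*t = 38*8 = 304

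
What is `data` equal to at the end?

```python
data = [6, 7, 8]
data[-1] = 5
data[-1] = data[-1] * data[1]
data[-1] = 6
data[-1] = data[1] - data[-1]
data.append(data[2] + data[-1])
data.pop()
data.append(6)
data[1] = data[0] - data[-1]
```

[6, 0, 1, 6]

data[-1] = 5 → [6, 7, 5]
data[-1] = data[-1]*data[1] = 5*7 = 35 → [6, 7, 35]
data[-1] = 6 → [6, 7, 6]
data[-1] = data[1]-data[-1] = 7-6 = 1 → [6, 7, 1]
append data[2]+data[-1] = 1+1 = 2 → [6, 7, 1, 2]
pop() removes 2 → [6, 7, 1]
append 6 → [6, 7, 1, 6]
data[1] = data[0]-data[-1] = 6-6 = 0 → [6, 0, 1, 6]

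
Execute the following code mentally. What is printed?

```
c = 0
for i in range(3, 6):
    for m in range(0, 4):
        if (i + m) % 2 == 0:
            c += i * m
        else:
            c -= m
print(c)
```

32

i=3,m=0: odd sum, c = 0-0 = 0
i=3,m=1: even sum, c = 0+3 = 3
i=3,m=2: odd sum, c = 3-2 = 1
i=3,m=3: even sum, c = 1+9 = 10
i=4,m=0: even sum, c = 10+0 = 10
i=4,m=1: odd sum, c = 10-1 = 9
i=4,m=2: even sum, c = 9+8 = 17
i=4,m=3: odd sum, c = 17-3 = 14
i=5,m=0: odd sum, c = 14-0 = 14
i=5,m=1: even sum, c = 14+5 = 19
i=5,m=2: odd sum, c = 19-2 = 17
i=5,m=3: even sum, c = 17+15 = 32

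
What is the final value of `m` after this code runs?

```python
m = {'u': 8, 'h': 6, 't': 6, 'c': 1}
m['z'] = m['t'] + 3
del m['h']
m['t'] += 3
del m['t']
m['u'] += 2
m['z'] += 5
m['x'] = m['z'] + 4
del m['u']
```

{'c': 1, 'z': 14, 'x': 18}

m['z'] = m['t']+3 = 9 → {'u': 8, 'h': 6, 't': 6, 'c': 1, 'z': 9}
del 'h' → {'u': 8, 't': 6, 'c': 1, 'z': 9}
m['t'] = 6+3 = 9 → {'u': 8, 't': 9, 'c': 1, 'z': 9}
del 't' → {'u': 8, 'c': 1, 'z': 9}
m['u'] = 8+2 = 10 → {'u': 10, 'c': 1, 'z': 9}
m['z'] = 9+5 = 14 → {'u': 10, 'c': 1, 'z': 14}
m['x'] = m['z']+4 = 18 → {'u': 10, 'c': 1, 'z': 14, 'x': 18}
del 'u' → {'c': 1, 'z': 14, 'x': 18}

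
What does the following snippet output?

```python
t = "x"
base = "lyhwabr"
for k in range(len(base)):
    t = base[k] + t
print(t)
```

rbawhylx

k=0: prepend 'l' → 'lx'
k=1: prepend 'y' → 'ylx'
k=2: prepend 'h' → 'hylx'
k=3: prepend 'w' → 'whylx'
k=4: prepend 'a' → 'awhylx'
k=5: prepend 'b' → 'bawhylx'
k=6: prepend 'r' → 'rbawhylx'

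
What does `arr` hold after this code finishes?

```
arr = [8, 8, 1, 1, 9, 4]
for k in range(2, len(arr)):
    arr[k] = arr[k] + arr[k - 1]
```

k=2: arr[2] = 1+8 = 9 → [8, 8, 9, 1, 9, 4]
k=3: arr[3] = 1+9 = 10 → [8, 8, 9, 10, 9, 4]
k=4: arr[4] = 9+10 = 19 → [8, 8, 9, 10, 19, 4]
k=5: arr[5] = 4+19 = 23 → [8, 8, 9, 10, 19, 23]

[8, 8, 9, 10, 19, 23]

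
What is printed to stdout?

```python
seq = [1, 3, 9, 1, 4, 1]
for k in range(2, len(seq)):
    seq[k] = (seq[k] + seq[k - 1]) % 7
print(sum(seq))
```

k=2: seq[2] = (9+3)%7 = 5 → [1, 3, 5, 1, 4, 1]
k=3: seq[3] = (1+5)%7 = 6 → [1, 3, 5, 6, 4, 1]
k=4: seq[4] = (4+6)%7 = 3 → [1, 3, 5, 6, 3, 1]
k=5: seq[5] = (1+3)%7 = 4 → [1, 3, 5, 6, 3, 4]
sum = 22

22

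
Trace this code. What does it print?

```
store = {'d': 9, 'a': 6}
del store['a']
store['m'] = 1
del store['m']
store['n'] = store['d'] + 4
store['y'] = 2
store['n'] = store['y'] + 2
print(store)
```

del 'a' → {'d': 9}
store['m'] = 1 → {'d': 9, 'm': 1}
del 'm' → {'d': 9}
store['n'] = store['d']+4 = 13 → {'d': 9, 'n': 13}
store['y'] = 2 → {'d': 9, 'n': 13, 'y': 2}
store['n'] = store['y']+2 = 4 → {'d': 9, 'n': 4, 'y': 2}

{'d': 9, 'n': 4, 'y': 2}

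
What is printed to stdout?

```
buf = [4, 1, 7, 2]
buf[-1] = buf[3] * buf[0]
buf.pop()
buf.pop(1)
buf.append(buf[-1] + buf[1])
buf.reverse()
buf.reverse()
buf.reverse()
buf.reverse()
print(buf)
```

buf[-1] = buf[3]*buf[0] = 2*4 = 8 → [4, 1, 7, 8]
pop() removes 8 → [4, 1, 7]
pop(1) removes 1 → [4, 7]
append buf[-1]+buf[1] = 7+7 = 14 → [4, 7, 14]
reverse → [14, 7, 4]
reverse → [4, 7, 14]
reverse → [14, 7, 4]
reverse → [4, 7, 14]

[4, 7, 14]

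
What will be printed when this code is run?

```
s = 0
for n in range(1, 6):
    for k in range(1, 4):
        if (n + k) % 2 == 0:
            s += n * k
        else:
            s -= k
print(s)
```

34

n=1,k=1: even sum, s = 0+1 = 1
n=1,k=2: odd sum, s = 1-2 = -1
n=1,k=3: even sum, s = (-1)+3 = 2
n=2,k=1: odd sum, s = 2-1 = 1
n=2,k=2: even sum, s = 1+4 = 5
n=2,k=3: odd sum, s = 5-3 = 2
n=3,k=1: even sum, s = 2+3 = 5
n=3,k=2: odd sum, s = 5-2 = 3
n=3,k=3: even sum, s = 3+9 = 12
n=4,k=1: odd sum, s = 12-1 = 11
n=4,k=2: even sum, s = 11+8 = 19
n=4,k=3: odd sum, s = 19-3 = 16
n=5,k=1: even sum, s = 16+5 = 21
n=5,k=2: odd sum, s = 21-2 = 19
n=5,k=3: even sum, s = 19+15 = 34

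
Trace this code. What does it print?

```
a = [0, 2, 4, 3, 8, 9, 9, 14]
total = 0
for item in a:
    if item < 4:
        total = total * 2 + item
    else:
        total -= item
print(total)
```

-41

item=0: <4, total = 0*2+0 = 0
item=2: <4, total = 0*2+2 = 2
item=4: not <4, total = 2-4 = -2
item=3: <4, total = (-2)*2+3 = -1
item=8: not <4, total = (-1)-8 = -9
item=9: not <4, total = (-9)-9 = -18
item=9: not <4, total = (-18)-9 = -27
item=14: not <4, total = (-27)-14 = -41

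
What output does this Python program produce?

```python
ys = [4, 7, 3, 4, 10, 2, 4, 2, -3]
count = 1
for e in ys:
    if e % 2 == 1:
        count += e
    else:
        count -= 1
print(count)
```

e=4: not odd, count = 1-1 = 0
e=7: odd, count = 0+7 = 7
e=3: odd, count = 7+3 = 10
e=4: not odd, count = 10-1 = 9
e=10: not odd, count = 9-1 = 8
e=2: not odd, count = 8-1 = 7
e=4: not odd, count = 7-1 = 6
e=2: not odd, count = 6-1 = 5
e=-3: odd, count = 5+(-3) = 2

2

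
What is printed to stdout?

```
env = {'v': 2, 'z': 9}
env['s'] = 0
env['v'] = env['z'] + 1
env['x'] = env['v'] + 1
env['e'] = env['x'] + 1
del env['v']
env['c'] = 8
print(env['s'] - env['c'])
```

env['s'] = 0 → {'v': 2, 'z': 9, 's': 0}
env['v'] = env['z']+1 = 10 → {'v': 10, 'z': 9, 's': 0}
env['x'] = env['v']+1 = 11 → {'v': 10, 'z': 9, 's': 0, 'x': 11}
env['e'] = env['x']+1 = 12 → {'v': 10, 'z': 9, 's': 0, 'x': 11, 'e': 12}
del 'v' → {'z': 9, 's': 0, 'x': 11, 'e': 12}
env['c'] = 8 → {'z': 9, 's': 0, 'x': 11, 'e': 12, 'c': 8}
env['s']-env['c'] = 0-8 = -8

-8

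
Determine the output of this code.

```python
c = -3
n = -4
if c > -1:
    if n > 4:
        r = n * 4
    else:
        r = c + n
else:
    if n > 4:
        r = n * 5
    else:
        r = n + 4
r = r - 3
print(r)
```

-3

c=-3, n=-4
c > -1 is False; n > 4 is False
→ r = n + 4 = 0
r = 0-3 = -3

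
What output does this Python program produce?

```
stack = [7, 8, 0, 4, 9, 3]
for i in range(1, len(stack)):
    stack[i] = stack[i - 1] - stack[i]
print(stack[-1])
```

-17

i=1: stack[1] = 7-8 = -1 → [7, -1, 0, 4, 9, 3]
i=2: stack[2] = (-1)-0 = -1 → [7, -1, -1, 4, 9, 3]
i=3: stack[3] = (-1)-4 = -5 → [7, -1, -1, -5, 9, 3]
i=4: stack[4] = (-5)-9 = -14 → [7, -1, -1, -5, -14, 3]
i=5: stack[5] = (-14)-3 = -17 → [7, -1, -1, -5, -14, -17]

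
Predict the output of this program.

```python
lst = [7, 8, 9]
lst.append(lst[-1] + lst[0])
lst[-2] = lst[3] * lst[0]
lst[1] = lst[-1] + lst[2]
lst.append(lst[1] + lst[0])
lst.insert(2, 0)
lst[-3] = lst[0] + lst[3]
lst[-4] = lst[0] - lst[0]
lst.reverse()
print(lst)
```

[135, 16, 119, 0, 128, 7]

append lst[-1]+lst[0] = 9+7 = 16 → [7, 8, 9, 16]
lst[-2] = lst[3]*lst[0] = 16*7 = 112 → [7, 8, 112, 16]
lst[1] = lst[-1]+lst[2] = 16+112 = 128 → [7, 128, 112, 16]
append lst[1]+lst[0] = 128+7 = 135 → [7, 128, 112, 16, 135]
insert 0 at 2 → [7, 128, 0, 112, 16, 135]
lst[-3] = lst[0]+lst[3] = 7+112 = 119 → [7, 128, 0, 119, 16, 135]
lst[-4] = lst[0]-lst[0] = 7-7 = 0 → [7, 128, 0, 119, 16, 135]
reverse → [135, 16, 119, 0, 128, 7]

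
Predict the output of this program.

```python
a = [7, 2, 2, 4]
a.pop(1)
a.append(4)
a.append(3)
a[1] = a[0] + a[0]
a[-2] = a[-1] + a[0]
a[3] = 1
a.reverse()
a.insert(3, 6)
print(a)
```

[3, 1, 4, 6, 14, 7]

pop(1) removes 2 → [7, 2, 4]
append 4 → [7, 2, 4, 4]
append 3 → [7, 2, 4, 4, 3]
a[1] = a[0]+a[0] = 7+7 = 14 → [7, 14, 4, 4, 3]
a[-2] = a[-1]+a[0] = 3+7 = 10 → [7, 14, 4, 10, 3]
a[3] = 1 → [7, 14, 4, 1, 3]
reverse → [3, 1, 4, 14, 7]
insert 6 at 3 → [3, 1, 4, 6, 14, 7]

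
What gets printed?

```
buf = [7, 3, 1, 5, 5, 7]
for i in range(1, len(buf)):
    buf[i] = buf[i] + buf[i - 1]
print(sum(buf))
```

i=1: buf[1] = 3+7 = 10 → [7, 10, 1, 5, 5, 7]
i=2: buf[2] = 1+10 = 11 → [7, 10, 11, 5, 5, 7]
i=3: buf[3] = 5+11 = 16 → [7, 10, 11, 16, 5, 7]
i=4: buf[4] = 5+16 = 21 → [7, 10, 11, 16, 21, 7]
i=5: buf[5] = 7+21 = 28 → [7, 10, 11, 16, 21, 28]
sum = 93

93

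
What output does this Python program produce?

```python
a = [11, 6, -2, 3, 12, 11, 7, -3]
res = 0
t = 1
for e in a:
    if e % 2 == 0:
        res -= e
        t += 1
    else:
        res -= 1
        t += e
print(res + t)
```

12

e=11: not even, res = 0-1 = -1; t=12
e=6: even, res = (-1)-6 = -7; t=13
e=-2: even, res = (-7)-(-2) = -5; t=14
e=3: not even, res = (-5)-1 = -6; t=17
e=12: even, res = (-6)-12 = -18; t=18
e=11: not even, res = (-18)-1 = -19; t=29
e=7: not even, res = (-19)-1 = -20; t=36
e=-3: not even, res = (-20)-1 = -21; t=33
res+t = (-21)+33 = 12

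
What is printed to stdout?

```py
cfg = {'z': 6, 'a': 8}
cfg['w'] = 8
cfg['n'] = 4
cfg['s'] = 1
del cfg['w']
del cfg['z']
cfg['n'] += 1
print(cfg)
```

cfg['w'] = 8 → {'z': 6, 'a': 8, 'w': 8}
cfg['n'] = 4 → {'z': 6, 'a': 8, 'w': 8, 'n': 4}
cfg['s'] = 1 → {'z': 6, 'a': 8, 'w': 8, 'n': 4, 's': 1}
del 'w' → {'z': 6, 'a': 8, 'n': 4, 's': 1}
del 'z' → {'a': 8, 'n': 4, 's': 1}
cfg['n'] = 4+1 = 5 → {'a': 8, 'n': 5, 's': 1}

{'a': 8, 'n': 5, 's': 1}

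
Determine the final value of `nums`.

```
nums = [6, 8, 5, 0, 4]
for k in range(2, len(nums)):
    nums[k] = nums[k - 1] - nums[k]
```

k=2: nums[2] = 8-5 = 3 → [6, 8, 3, 0, 4]
k=3: nums[3] = 3-0 = 3 → [6, 8, 3, 3, 4]
k=4: nums[4] = 3-4 = -1 → [6, 8, 3, 3, -1]

[6, 8, 3, 3, -1]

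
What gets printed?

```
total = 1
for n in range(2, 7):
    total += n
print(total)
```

n=2: total = 1+2 = 3
n=3: total = 3+3 = 6
n=4: total = 6+4 = 10
n=5: total = 10+5 = 15
n=6: total = 15+6 = 21

21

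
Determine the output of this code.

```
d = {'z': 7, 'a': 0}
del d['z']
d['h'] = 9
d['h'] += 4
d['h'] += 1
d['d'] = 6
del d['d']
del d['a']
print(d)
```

del 'z' → {'a': 0}
d['h'] = 9 → {'a': 0, 'h': 9}
d['h'] = 9+4 = 13 → {'a': 0, 'h': 13}
d['h'] = 13+1 = 14 → {'a': 0, 'h': 14}
d['d'] = 6 → {'a': 0, 'h': 14, 'd': 6}
del 'd' → {'a': 0, 'h': 14}
del 'a' → {'h': 14}

{'h': 14}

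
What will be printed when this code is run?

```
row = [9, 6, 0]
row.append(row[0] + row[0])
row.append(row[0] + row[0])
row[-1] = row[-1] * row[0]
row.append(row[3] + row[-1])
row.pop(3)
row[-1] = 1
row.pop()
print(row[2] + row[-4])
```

9

append row[0]+row[0] = 9+9 = 18 → [9, 6, 0, 18]
append row[0]+row[0] = 9+9 = 18 → [9, 6, 0, 18, 18]
row[-1] = row[-1]*row[0] = 18*9 = 162 → [9, 6, 0, 18, 162]
append row[3]+row[-1] = 18+162 = 180 → [9, 6, 0, 18, 162, 180]
pop(3) removes 18 → [9, 6, 0, 162, 180]
row[-1] = 1 → [9, 6, 0, 162, 1]
pop() removes 1 → [9, 6, 0, 162]
row[2]+row[-4] = 0+9 = 9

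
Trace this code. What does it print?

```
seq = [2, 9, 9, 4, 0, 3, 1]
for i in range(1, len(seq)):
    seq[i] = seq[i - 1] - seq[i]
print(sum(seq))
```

i=1: seq[1] = 2-9 = -7 → [2, -7, 9, 4, 0, 3, 1]
i=2: seq[2] = (-7)-9 = -16 → [2, -7, -16, 4, 0, 3, 1]
i=3: seq[3] = (-16)-4 = -20 → [2, -7, -16, -20, 0, 3, 1]
i=4: seq[4] = (-20)-0 = -20 → [2, -7, -16, -20, -20, 3, 1]
i=5: seq[5] = (-20)-3 = -23 → [2, -7, -16, -20, -20, -23, 1]
i=6: seq[6] = (-23)-1 = -24 → [2, -7, -16, -20, -20, -23, -24]
sum = -108

-108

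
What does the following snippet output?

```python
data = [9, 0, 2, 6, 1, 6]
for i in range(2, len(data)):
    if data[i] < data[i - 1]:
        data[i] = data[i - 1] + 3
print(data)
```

[9, 0, 2, 6, 9, 12]

i=2: 2>=0, unchanged → [9, 0, 2, 6, 1, 6]
i=3: 6>=2, unchanged → [9, 0, 2, 6, 1, 6]
i=4: 1<6, data[4] = 6+3 = 9 → [9, 0, 2, 6, 9, 6]
i=5: 6<9, data[5] = 9+3 = 12 → [9, 0, 2, 6, 9, 12]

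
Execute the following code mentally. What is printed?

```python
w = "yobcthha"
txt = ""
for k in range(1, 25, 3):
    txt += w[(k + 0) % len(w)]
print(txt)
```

otabhych

k=1: add w[1]='o' → 'o'
k=4: add w[4]='t' → 'ot'
k=7: add w[7]='a' → 'ota'
k=10: add w[2]='b' → 'otab'
k=13: add w[5]='h' → 'otabh'
k=16: add w[0]='y' → 'otabhy'
k=19: add w[3]='c' → 'otabhyc'
k=22: add w[6]='h' → 'otabhych'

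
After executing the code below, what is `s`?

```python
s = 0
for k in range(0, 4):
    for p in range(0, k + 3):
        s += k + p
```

k=0,p=0: s = 0+0 = 0
k=0,p=1: s = 0+1 = 1
k=0,p=2: s = 1+2 = 3
k=1,p=0: s = 3+1 = 4
k=1,p=1: s = 4+2 = 6
k=1,p=2: s = 6+3 = 9
k=1,p=3: s = 9+4 = 13
k=2,p=0: s = 13+2 = 15
k=2,p=1: s = 15+3 = 18
k=2,p=2: s = 18+4 = 22
k=2,p=3: s = 22+5 = 27
k=2,p=4: s = 27+6 = 33
k=3,p=0: s = 33+3 = 36
k=3,p=1: s = 36+4 = 40
k=3,p=2: s = 40+5 = 45
k=3,p=3: s = 45+6 = 51
k=3,p=4: s = 51+7 = 58
k=3,p=5: s = 58+8 = 66

66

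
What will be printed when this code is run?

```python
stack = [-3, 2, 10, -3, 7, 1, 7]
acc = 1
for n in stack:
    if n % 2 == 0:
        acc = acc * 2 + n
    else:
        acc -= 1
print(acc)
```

10

n=-3: not even, acc = 1-1 = 0
n=2: even, acc = 0*2+2 = 2
n=10: even, acc = 2*2+10 = 14
n=-3: not even, acc = 14-1 = 13
n=7: not even, acc = 13-1 = 12
n=1: not even, acc = 12-1 = 11
n=7: not even, acc = 11-1 = 10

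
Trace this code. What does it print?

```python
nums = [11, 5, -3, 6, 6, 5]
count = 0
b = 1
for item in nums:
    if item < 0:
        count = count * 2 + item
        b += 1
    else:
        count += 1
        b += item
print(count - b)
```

item=11: not <0, count = 0+1 = 1; b=12
item=5: not <0, count = 1+1 = 2; b=17
item=-3: <0, count = 2*2+(-3) = 1; b=18
item=6: not <0, count = 1+1 = 2; b=24
item=6: not <0, count = 2+1 = 3; b=30
item=5: not <0, count = 3+1 = 4; b=35
count-b = 4-35 = -31

-31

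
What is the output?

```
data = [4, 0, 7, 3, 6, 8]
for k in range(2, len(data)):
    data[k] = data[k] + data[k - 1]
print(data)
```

k=2: data[2] = 7+0 = 7 → [4, 0, 7, 3, 6, 8]
k=3: data[3] = 3+7 = 10 → [4, 0, 7, 10, 6, 8]
k=4: data[4] = 6+10 = 16 → [4, 0, 7, 10, 16, 8]
k=5: data[5] = 8+16 = 24 → [4, 0, 7, 10, 16, 24]

[4, 0, 7, 10, 16, 24]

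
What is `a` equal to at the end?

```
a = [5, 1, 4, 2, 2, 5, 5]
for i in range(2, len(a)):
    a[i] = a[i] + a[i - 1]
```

[5, 1, 5, 7, 9, 14, 19]

i=2: a[2] = 4+1 = 5 → [5, 1, 5, 2, 2, 5, 5]
i=3: a[3] = 2+5 = 7 → [5, 1, 5, 7, 2, 5, 5]
i=4: a[4] = 2+7 = 9 → [5, 1, 5, 7, 9, 5, 5]
i=5: a[5] = 5+9 = 14 → [5, 1, 5, 7, 9, 14, 5]
i=6: a[6] = 5+14 = 19 → [5, 1, 5, 7, 9, 14, 19]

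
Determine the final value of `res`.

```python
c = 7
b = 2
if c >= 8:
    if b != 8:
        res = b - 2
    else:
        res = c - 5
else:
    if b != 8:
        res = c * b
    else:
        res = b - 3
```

14

c=7, b=2
c >= 8 is False; b != 8 is True
→ res = c * b = 14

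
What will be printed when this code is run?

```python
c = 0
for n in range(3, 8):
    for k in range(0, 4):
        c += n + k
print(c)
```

n=3,k=0: c = 0+3 = 3
n=3,k=1: c = 3+4 = 7
n=3,k=2: c = 7+5 = 12
n=3,k=3: c = 12+6 = 18
n=4,k=0: c = 18+4 = 22
n=4,k=1: c = 22+5 = 27
n=4,k=2: c = 27+6 = 33
n=4,k=3: c = 33+7 = 40
n=5,k=0: c = 40+5 = 45
n=5,k=1: c = 45+6 = 51
n=5,k=2: c = 51+7 = 58
n=5,k=3: c = 58+8 = 66
n=6,k=0: c = 66+6 = 72
n=6,k=1: c = 72+7 = 79
n=6,k=2: c = 79+8 = 87
n=6,k=3: c = 87+9 = 96
n=7,k=0: c = 96+7 = 103
n=7,k=1: c = 103+8 = 111
n=7,k=2: c = 111+9 = 120
n=7,k=3: c = 120+10 = 130

130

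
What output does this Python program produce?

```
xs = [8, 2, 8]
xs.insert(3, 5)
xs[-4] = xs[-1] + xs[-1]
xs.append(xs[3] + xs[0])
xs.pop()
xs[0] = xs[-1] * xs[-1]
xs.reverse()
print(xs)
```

insert 5 at 3 → [8, 2, 8, 5]
xs[-4] = xs[-1]+xs[-1] = 5+5 = 10 → [10, 2, 8, 5]
append xs[3]+xs[0] = 5+10 = 15 → [10, 2, 8, 5, 15]
pop() removes 15 → [10, 2, 8, 5]
xs[0] = xs[-1]*xs[-1] = 5*5 = 25 → [25, 2, 8, 5]
reverse → [5, 8, 2, 25]

[5, 8, 2, 25]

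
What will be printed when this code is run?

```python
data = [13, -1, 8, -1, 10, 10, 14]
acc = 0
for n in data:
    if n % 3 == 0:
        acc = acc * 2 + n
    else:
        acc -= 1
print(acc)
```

n=13: not %3==0, acc = 0-1 = -1
n=-1: not %3==0, acc = (-1)-1 = -2
n=8: not %3==0, acc = (-2)-1 = -3
n=-1: not %3==0, acc = (-3)-1 = -4
n=10: not %3==0, acc = (-4)-1 = -5
n=10: not %3==0, acc = (-5)-1 = -6
n=14: not %3==0, acc = (-6)-1 = -7

-7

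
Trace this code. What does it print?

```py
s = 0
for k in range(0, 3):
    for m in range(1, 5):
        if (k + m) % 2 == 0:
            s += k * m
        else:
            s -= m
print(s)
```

2

k=0,m=1: odd sum, s = 0-1 = -1
k=0,m=2: even sum, s = (-1)+0 = -1
k=0,m=3: odd sum, s = (-1)-3 = -4
k=0,m=4: even sum, s = (-4)+0 = -4
k=1,m=1: even sum, s = (-4)+1 = -3
k=1,m=2: odd sum, s = (-3)-2 = -5
k=1,m=3: even sum, s = (-5)+3 = -2
k=1,m=4: odd sum, s = (-2)-4 = -6
k=2,m=1: odd sum, s = (-6)-1 = -7
k=2,m=2: even sum, s = (-7)+4 = -3
k=2,m=3: odd sum, s = (-3)-3 = -6
k=2,m=4: even sum, s = (-6)+8 = 2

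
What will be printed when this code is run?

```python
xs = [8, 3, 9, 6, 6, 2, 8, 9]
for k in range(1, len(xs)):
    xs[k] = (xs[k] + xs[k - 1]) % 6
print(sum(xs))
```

26

k=1: xs[1] = (3+8)%6 = 5 → [8, 5, 9, 6, 6, 2, 8, 9]
k=2: xs[2] = (9+5)%6 = 2 → [8, 5, 2, 6, 6, 2, 8, 9]
k=3: xs[3] = (6+2)%6 = 2 → [8, 5, 2, 2, 6, 2, 8, 9]
k=4: xs[4] = (6+2)%6 = 2 → [8, 5, 2, 2, 2, 2, 8, 9]
k=5: xs[5] = (2+2)%6 = 4 → [8, 5, 2, 2, 2, 4, 8, 9]
k=6: xs[6] = (8+4)%6 = 0 → [8, 5, 2, 2, 2, 4, 0, 9]
k=7: xs[7] = (9+0)%6 = 3 → [8, 5, 2, 2, 2, 4, 0, 3]
sum = 26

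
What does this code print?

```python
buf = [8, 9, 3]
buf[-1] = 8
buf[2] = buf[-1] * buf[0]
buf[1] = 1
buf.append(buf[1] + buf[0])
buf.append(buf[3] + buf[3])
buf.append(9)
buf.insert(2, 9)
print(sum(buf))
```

118

buf[-1] = 8 → [8, 9, 8]
buf[2] = buf[-1]*buf[0] = 8*8 = 64 → [8, 9, 64]
buf[1] = 1 → [8, 1, 64]
append buf[1]+buf[0] = 1+8 = 9 → [8, 1, 64, 9]
append buf[3]+buf[3] = 9+9 = 18 → [8, 1, 64, 9, 18]
append 9 → [8, 1, 64, 9, 18, 9]
insert 9 at 2 → [8, 1, 9, 64, 9, 18, 9]
sum = 118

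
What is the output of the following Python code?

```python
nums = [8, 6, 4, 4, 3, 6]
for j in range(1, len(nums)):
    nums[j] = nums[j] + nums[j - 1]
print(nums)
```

j=1: nums[1] = 6+8 = 14 → [8, 14, 4, 4, 3, 6]
j=2: nums[2] = 4+14 = 18 → [8, 14, 18, 4, 3, 6]
j=3: nums[3] = 4+18 = 22 → [8, 14, 18, 22, 3, 6]
j=4: nums[4] = 3+22 = 25 → [8, 14, 18, 22, 25, 6]
j=5: nums[5] = 6+25 = 31 → [8, 14, 18, 22, 25, 31]

[8, 14, 18, 22, 25, 31]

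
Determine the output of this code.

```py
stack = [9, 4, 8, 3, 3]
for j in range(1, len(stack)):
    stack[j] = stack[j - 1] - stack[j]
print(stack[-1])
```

j=1: stack[1] = 9-4 = 5 → [9, 5, 8, 3, 3]
j=2: stack[2] = 5-8 = -3 → [9, 5, -3, 3, 3]
j=3: stack[3] = (-3)-3 = -6 → [9, 5, -3, -6, 3]
j=4: stack[4] = (-6)-3 = -9 → [9, 5, -3, -6, -9]

-9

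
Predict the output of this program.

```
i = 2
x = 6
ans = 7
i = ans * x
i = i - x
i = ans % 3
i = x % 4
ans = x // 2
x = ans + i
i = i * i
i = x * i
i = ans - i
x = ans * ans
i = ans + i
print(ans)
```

3

i = 7*6 = 42
i = 42-6 = 36
i = 7%3 = 1
i = 6%4 = 2
ans = 6//2 = 3
x = 3+2 = 5
i = 2*2 = 4
i = 5*4 = 20
i = 3-20 = -17
x = 3*3 = 9
i = 3+(-17) = -14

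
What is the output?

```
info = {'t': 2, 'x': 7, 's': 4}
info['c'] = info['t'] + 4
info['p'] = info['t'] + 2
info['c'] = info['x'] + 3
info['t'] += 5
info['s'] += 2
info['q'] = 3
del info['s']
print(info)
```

info['c'] = info['t']+4 = 6 → {'t': 2, 'x': 7, 's': 4, 'c': 6}
info['p'] = info['t']+2 = 4 → {'t': 2, 'x': 7, 's': 4, 'c': 6, 'p': 4}
info['c'] = info['x']+3 = 10 → {'t': 2, 'x': 7, 's': 4, 'c': 10, 'p': 4}
info['t'] = 2+5 = 7 → {'t': 7, 'x': 7, 's': 4, 'c': 10, 'p': 4}
info['s'] = 4+2 = 6 → {'t': 7, 'x': 7, 's': 6, 'c': 10, 'p': 4}
info['q'] = 3 → {'t': 7, 'x': 7, 's': 6, 'c': 10, 'p': 4, 'q': 3}
del 's' → {'t': 7, 'x': 7, 'c': 10, 'p': 4, 'q': 3}

{'t': 7, 'x': 7, 'c': 10, 'p': 4, 'q': 3}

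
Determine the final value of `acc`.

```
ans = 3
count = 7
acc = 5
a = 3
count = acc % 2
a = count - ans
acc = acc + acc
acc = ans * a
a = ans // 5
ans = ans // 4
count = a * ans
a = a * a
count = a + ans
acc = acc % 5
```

4

count = 5%2 = 1
a = 1-3 = -2
acc = 5+5 = 10
acc = 3*(-2) = -6
a = 3//5 = 0
ans = 3//4 = 0
count = 0*0 = 0
a = 0*0 = 0
count = 0+0 = 0
acc = (-6)%5 = 4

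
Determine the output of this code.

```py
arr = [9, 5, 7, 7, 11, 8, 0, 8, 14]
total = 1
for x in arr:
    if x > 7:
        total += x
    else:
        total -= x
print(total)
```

32

x=9: >7, total = 1+9 = 10
x=5: not >7, total = 10-5 = 5
x=7: not >7, total = 5-7 = -2
x=7: not >7, total = (-2)-7 = -9
x=11: >7, total = (-9)+11 = 2
x=8: >7, total = 2+8 = 10
x=0: not >7, total = 10-0 = 10
x=8: >7, total = 10+8 = 18
x=14: >7, total = 18+14 = 32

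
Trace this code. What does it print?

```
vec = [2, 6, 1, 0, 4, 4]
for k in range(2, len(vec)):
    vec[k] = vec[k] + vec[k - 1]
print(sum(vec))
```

48

k=2: vec[2] = 1+6 = 7 → [2, 6, 7, 0, 4, 4]
k=3: vec[3] = 0+7 = 7 → [2, 6, 7, 7, 4, 4]
k=4: vec[4] = 4+7 = 11 → [2, 6, 7, 7, 11, 4]
k=5: vec[5] = 4+11 = 15 → [2, 6, 7, 7, 11, 15]
sum = 48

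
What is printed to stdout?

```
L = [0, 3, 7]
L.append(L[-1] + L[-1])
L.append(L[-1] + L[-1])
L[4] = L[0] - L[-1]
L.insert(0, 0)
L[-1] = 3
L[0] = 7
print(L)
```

[7, 0, 3, 7, 14, 3]

append L[-1]+L[-1] = 7+7 = 14 → [0, 3, 7, 14]
append L[-1]+L[-1] = 14+14 = 28 → [0, 3, 7, 14, 28]
L[4] = L[0]-L[-1] = 0-28 = -28 → [0, 3, 7, 14, -28]
insert 0 at 0 → [0, 0, 3, 7, 14, -28]
L[-1] = 3 → [0, 0, 3, 7, 14, 3]
L[0] = 7 → [7, 0, 3, 7, 14, 3]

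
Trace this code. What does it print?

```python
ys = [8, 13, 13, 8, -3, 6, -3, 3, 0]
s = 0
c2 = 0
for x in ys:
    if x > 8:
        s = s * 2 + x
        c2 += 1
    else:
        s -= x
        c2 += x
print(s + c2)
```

17

x=8: not >8, s = 0-8 = -8; c2=8
x=13: >8, s = (-8)*2+13 = -3; c2=9
x=13: >8, s = (-3)*2+13 = 7; c2=10
x=8: not >8, s = 7-8 = -1; c2=18
x=-3: not >8, s = (-1)-(-3) = 2; c2=15
x=6: not >8, s = 2-6 = -4; c2=21
x=-3: not >8, s = (-4)-(-3) = -1; c2=18
x=3: not >8, s = (-1)-3 = -4; c2=21
x=0: not >8, s = (-4)-0 = -4; c2=21
s+c2 = (-4)+21 = 17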